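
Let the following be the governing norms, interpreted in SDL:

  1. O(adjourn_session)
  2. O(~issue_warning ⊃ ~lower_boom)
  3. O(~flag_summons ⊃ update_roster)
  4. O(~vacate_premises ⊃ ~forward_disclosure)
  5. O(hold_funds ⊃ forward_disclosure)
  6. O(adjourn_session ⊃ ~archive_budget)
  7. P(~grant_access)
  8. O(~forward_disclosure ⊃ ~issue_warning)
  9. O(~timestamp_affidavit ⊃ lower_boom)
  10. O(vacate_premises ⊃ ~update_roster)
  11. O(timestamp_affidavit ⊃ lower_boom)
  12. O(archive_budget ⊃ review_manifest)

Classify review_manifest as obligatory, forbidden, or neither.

Neither

Premise 12 is O(archive_budget ⊃ review_manifest), but O(archive_budget) is not derivable from the premises, so it does not yield O(review_manifest).
No premise or chain of K-axiom applications forces O(review_manifest), and none forces O(~review_manifest). So review_manifest is neither obligatory nor forbidden under these norms.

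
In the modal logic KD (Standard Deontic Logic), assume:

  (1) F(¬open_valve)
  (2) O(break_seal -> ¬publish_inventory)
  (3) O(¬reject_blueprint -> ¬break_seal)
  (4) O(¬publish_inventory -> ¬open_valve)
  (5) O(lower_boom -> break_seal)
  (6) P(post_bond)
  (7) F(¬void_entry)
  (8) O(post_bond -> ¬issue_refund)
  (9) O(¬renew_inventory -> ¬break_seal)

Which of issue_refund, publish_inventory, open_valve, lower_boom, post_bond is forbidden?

lower_boom

Premise 1, F(¬open_valve), is equivalent to O(open_valve).
The contrapositive of premise 4 (O(¬publish_inventory -> ¬open_valve)) is O(open_valve -> publish_inventory), and O(open_valve) is already established, so O(publish_inventory).
The contrapositive of premise 2 (O(break_seal -> ¬publish_inventory)) is O(publish_inventory -> ¬break_seal), and O(publish_inventory) is already established, so O(¬break_seal).
Premise 5, O(lower_boom -> break_seal), contraposes to O(¬break_seal -> ¬lower_boom); with O(¬break_seal) we get O(¬lower_boom).
So O(¬lower_boom) holds, i.e. lower_boom is forbidden. None of the other listed options is forbidden under the premises.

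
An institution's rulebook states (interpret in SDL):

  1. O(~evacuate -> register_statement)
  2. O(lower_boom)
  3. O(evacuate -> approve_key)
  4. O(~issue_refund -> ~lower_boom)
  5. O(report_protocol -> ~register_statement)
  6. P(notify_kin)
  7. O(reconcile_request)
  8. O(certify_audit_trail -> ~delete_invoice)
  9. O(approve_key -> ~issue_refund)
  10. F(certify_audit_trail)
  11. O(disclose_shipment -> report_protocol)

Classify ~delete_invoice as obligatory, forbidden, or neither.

Neither

Premise 8 is O(certify_audit_trail -> ~delete_invoice), but O(certify_audit_trail) is not derivable from the premises, so it does not yield O(~delete_invoice).
No premise or chain of K-axiom applications forces O(~delete_invoice), and none forces O(delete_invoice). So ~delete_invoice is neither obligatory nor forbidden under these norms.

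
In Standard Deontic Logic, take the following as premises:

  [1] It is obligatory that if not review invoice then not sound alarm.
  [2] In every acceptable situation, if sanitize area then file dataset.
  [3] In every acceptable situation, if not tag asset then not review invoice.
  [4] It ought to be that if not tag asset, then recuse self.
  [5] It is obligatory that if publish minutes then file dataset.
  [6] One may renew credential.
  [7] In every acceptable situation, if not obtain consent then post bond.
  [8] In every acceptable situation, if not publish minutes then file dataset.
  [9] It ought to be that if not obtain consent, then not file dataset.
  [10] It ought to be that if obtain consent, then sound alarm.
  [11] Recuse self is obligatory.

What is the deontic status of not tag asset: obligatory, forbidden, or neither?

Premises 5 and 8 are O(publish_minutes → file_dataset) and O(¬publish_minutes → file_dataset); every ideal world satisfies publish_minutes or ¬publish_minutes, so in either case file_dataset holds — hence O(file_dataset).
Premise 9, O(¬obtain_consent → ¬file_dataset), contraposes to O(file_dataset → obtain_consent); with O(file_dataset) we get O(obtain_consent).
From O(obtain_consent) and premise 10, O(obtain_consent → sound_alarm), we obtain O(sound_alarm).
Premise 1, O(¬review_invoice → ¬sound_alarm), contraposes to O(sound_alarm → review_invoice); with O(sound_alarm) we get O(review_invoice).
Premise 3 is O(¬tag_asset → ¬review_invoice); contrapositively O(review_invoice → tag_asset). Since O(review_invoice) holds, K gives O(tag_asset).
Premises 2, 4, 6, 7, 11 do not contribute to this derivation.
Thus O(tag_asset), which is F(¬tag_asset): ¬tag_asset is forbidden.

Forbidden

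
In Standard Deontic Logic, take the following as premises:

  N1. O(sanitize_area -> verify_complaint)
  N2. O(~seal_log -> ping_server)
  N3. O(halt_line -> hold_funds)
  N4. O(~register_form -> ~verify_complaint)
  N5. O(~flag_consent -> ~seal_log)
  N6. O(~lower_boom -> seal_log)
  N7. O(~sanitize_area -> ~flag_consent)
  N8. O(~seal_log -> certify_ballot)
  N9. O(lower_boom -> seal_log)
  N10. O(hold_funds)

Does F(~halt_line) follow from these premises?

Premise 3 is O(halt_line -> hold_funds); even if O(hold_funds) held, inferring O(halt_line) would be affirming the consequent — invalid.
No other premise forces O(halt_line). An ideal world satisfying every premise can still have ~halt_line true, so F(~halt_line) is not derivable.

No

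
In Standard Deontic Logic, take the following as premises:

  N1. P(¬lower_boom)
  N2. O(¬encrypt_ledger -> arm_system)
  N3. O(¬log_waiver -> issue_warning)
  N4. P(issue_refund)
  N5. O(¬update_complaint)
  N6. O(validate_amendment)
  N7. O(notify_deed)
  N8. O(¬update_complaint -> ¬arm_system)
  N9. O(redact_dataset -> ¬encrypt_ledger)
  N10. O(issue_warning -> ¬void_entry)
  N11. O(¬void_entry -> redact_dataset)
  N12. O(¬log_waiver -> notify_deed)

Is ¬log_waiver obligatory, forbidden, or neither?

Forbidden

From premise 5 we have O(¬update_complaint).
Applying K to premise 8 (O(¬update_complaint -> ¬arm_system)) and O(¬update_complaint) yields O(¬arm_system).
The contrapositive of premise 2 (O(¬encrypt_ledger -> arm_system)) is O(¬arm_system -> encrypt_ledger), and O(¬arm_system) is already established, so O(encrypt_ledger).
Premise 9, O(redact_dataset -> ¬encrypt_ledger), contraposes to O(encrypt_ledger -> ¬redact_dataset); with O(encrypt_ledger) we get O(¬redact_dataset).
Premise 11, O(¬void_entry -> redact_dataset), contraposes to O(¬redact_dataset -> void_entry); with O(¬redact_dataset) we get O(void_entry).
Premise 10 is O(issue_warning -> ¬void_entry); contrapositively O(void_entry -> ¬issue_warning). Since O(void_entry) holds, K gives O(¬issue_warning).
Premise 3 is O(¬log_waiver -> issue_warning); contrapositively O(¬issue_warning -> log_waiver). Since O(¬issue_warning) holds, K gives O(log_waiver).
Premises 1, 4, 6, 7, 12 do not contribute to this derivation.
Thus O(log_waiver), which is F(¬log_waiver): ¬log_waiver is forbidden.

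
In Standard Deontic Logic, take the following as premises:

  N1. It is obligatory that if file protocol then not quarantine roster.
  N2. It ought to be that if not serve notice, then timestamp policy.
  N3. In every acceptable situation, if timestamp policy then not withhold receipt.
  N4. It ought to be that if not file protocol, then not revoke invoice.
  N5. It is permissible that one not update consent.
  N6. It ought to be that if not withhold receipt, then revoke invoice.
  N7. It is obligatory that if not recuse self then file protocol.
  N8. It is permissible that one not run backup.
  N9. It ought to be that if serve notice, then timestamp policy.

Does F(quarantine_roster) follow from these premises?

By case analysis on ¬serve_notice: premise 2 gives O(¬serve_notice → timestamp_policy) and premise 9 gives O(serve_notice → timestamp_policy), so O(timestamp_policy) either way.
With premise 3, O(timestamp_policy → ¬withhold_receipt), the K-axiom yields O(¬withhold_receipt).
Applying K to premise 6 (O(¬withhold_receipt → revoke_invoice)) and O(¬withhold_receipt) yields O(revoke_invoice).
The contrapositive of premise 4 (O(¬file_protocol → ¬revoke_invoice)) is O(revoke_invoice → file_protocol), and O(revoke_invoice) is already established, so O(file_protocol).
Premise 1 is O(file_protocol → ¬quarantine_roster); since O(file_protocol), deontic closure gives O(¬quarantine_roster).
Premises 5, 7, 8 do not contribute to this derivation.
So O(¬quarantine_roster) holds, i.e. F(quarantine_roster). The claim follows.

Yes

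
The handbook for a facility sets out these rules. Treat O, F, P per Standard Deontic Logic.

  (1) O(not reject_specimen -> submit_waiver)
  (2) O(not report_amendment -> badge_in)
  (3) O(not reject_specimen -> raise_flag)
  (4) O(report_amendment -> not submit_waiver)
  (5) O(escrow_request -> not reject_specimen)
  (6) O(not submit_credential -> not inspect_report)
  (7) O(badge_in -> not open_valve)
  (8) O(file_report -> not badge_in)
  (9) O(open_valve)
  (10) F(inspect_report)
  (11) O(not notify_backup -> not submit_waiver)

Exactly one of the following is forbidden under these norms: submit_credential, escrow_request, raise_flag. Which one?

escrow_request

Premise 9 gives O(open_valve).
Premise 7, O(badge_in -> not open_valve), contraposes to O(open_valve -> not badge_in); with O(open_valve) we get O(not badge_in).
Premise 2 is O(not report_amendment -> badge_in); contrapositively O(not badge_in -> report_amendment). Since O(not badge_in) holds, K gives O(report_amendment).
With premise 4, O(report_amendment -> not submit_waiver), the K-axiom yields O(not submit_waiver).
The contrapositive of premise 1 (O(not reject_specimen -> submit_waiver)) is O(not submit_waiver -> reject_specimen), and O(not submit_waiver) is already established, so O(reject_specimen).
Premise 5, O(escrow_request -> not reject_specimen), contraposes to O(reject_specimen -> not escrow_request); with O(reject_specimen) we get O(not escrow_request).
So O(not escrow_request) holds, i.e. escrow_request is forbidden. None of the other listed options is forbidden under the premises.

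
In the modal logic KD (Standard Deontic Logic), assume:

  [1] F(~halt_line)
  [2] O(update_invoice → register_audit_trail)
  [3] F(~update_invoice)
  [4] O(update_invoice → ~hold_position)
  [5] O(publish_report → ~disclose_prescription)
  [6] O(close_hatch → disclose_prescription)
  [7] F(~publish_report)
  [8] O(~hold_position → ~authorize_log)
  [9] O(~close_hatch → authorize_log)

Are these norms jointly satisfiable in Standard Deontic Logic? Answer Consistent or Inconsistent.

Inconsistent

Premise 7, F(~publish_report), is equivalent to O(publish_report).
With premise 5, O(publish_report → ~disclose_prescription), the K-axiom yields O(~disclose_prescription).
Premise 6, O(close_hatch → disclose_prescription), contraposes to O(~disclose_prescription → ~close_hatch); with O(~disclose_prescription) we get O(~close_hatch).
From O(~close_hatch) and premise 9, O(~close_hatch → authorize_log), we obtain O(authorize_log).
Premise 8 is O(~hold_position → ~authorize_log); contrapositively O(authorize_log → hold_position). Since O(authorize_log) holds, K gives O(hold_position).
Premise 4 is O(update_invoice → ~hold_position); contrapositively O(hold_position → ~update_invoice). Since O(hold_position) holds, K gives O(~update_invoice).
Yet premise 3 is F(~update_invoice), i.e. O(update_invoice).
We now have both O(~update_invoice) and O(update_invoice) — update_invoice is simultaneously obligatory and forbidden, violating the D-axiom.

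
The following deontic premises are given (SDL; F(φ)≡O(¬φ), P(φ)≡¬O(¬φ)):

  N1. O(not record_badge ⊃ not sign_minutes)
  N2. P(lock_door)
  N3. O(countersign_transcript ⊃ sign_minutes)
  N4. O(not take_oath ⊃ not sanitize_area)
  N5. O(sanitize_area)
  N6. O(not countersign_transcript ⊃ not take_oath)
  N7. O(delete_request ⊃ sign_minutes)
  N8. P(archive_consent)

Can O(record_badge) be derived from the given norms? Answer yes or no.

Yes

Premise 5 states O(sanitize_area) outright.
Premise 4 is O(not take_oath ⊃ not sanitize_area); contrapositively O(sanitize_area ⊃ take_oath). Since O(sanitize_area) holds, K gives O(take_oath).
Premise 6 is O(not countersign_transcript ⊃ not take_oath); contrapositively O(take_oath ⊃ countersign_transcript). Since O(take_oath) holds, K gives O(countersign_transcript).
Applying K to premise 3 (O(countersign_transcript ⊃ sign_minutes)) and O(countersign_transcript) yields O(sign_minutes).
Premise 1, O(not record_badge ⊃ not sign_minutes), contraposes to O(sign_minutes ⊃ record_badge); with O(sign_minutes) we get O(record_badge).
Premises 2, 7, 8 do not contribute to this derivation.
So O(record_badge) follows.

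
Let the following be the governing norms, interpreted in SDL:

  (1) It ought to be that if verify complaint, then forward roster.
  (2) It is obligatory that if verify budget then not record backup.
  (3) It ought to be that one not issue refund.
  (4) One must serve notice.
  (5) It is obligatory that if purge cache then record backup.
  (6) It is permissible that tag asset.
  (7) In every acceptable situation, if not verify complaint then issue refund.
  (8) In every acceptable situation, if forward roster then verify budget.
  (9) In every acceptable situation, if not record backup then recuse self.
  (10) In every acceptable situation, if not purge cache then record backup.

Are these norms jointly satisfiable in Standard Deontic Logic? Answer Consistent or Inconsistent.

Inconsistent

Premises 10 and 5 cover both cases: O(¬purge_cache → record_backup) and O(purge_cache → record_backup). Since ¬purge_cache ∨ purge_cache is a tautology, O(record_backup) follows.
Premise 2 is O(verify_budget → ¬record_backup); contrapositively O(record_backup → ¬verify_budget). Since O(record_backup) holds, K gives O(¬verify_budget).
Premise 8, O(forward_roster → verify_budget), contraposes to O(¬verify_budget → ¬forward_roster); with O(¬verify_budget) we get O(¬forward_roster).
Premise 1 is O(verify_complaint → forward_roster); contrapositively O(¬forward_roster → ¬verify_complaint). Since O(¬forward_roster) holds, K gives O(¬verify_complaint).
Premise 7 is O(¬verify_complaint → issue_refund); since O(¬verify_complaint), deontic closure gives O(issue_refund).
However, premise 3 gives O(¬issue_refund).
We now have both O(issue_refund) and O(¬issue_refund) — issue_refund is simultaneously obligatory and forbidden, violating the D-axiom.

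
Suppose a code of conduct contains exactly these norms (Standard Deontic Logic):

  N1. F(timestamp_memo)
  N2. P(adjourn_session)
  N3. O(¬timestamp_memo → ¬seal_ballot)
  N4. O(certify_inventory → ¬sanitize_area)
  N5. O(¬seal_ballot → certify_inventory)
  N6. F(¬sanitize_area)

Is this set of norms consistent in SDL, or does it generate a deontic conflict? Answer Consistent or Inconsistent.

Premise 6, F(¬sanitize_area), is equivalent to O(sanitize_area).
The contrapositive of premise 4 (O(certify_inventory → ¬sanitize_area)) is O(sanitize_area → ¬certify_inventory), and O(sanitize_area) is already established, so O(¬certify_inventory).
Premise 5 is O(¬seal_ballot → certify_inventory); contrapositively O(¬certify_inventory → seal_ballot). Since O(¬certify_inventory) holds, K gives O(seal_ballot).
Premise 3, O(¬timestamp_memo → ¬seal_ballot), contraposes to O(seal_ballot → timestamp_memo); with O(seal_ballot) we get O(timestamp_memo).
But premise 1, F(timestamp_memo), means O(¬timestamp_memo).
We now have both O(timestamp_memo) and O(¬timestamp_memo) — timestamp_memo is simultaneously obligatory and forbidden, violating the D-axiom.

Inconsistent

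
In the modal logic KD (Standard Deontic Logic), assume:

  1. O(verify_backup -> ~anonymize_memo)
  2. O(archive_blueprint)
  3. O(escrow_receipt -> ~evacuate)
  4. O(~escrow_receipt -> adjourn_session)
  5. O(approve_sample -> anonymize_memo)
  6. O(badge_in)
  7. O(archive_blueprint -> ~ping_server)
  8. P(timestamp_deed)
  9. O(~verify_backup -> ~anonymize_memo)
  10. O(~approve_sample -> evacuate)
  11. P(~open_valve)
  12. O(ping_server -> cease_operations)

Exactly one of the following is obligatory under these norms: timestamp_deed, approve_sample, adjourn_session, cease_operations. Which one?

adjourn_session

Premises 1 and 9 are O(verify_backup -> ~anonymize_memo) and O(~verify_backup -> ~anonymize_memo); every ideal world satisfies verify_backup or ~verify_backup, so in either case ~anonymize_memo holds — hence O(~anonymize_memo).
Premise 5, O(approve_sample -> anonymize_memo), contraposes to O(~anonymize_memo -> ~approve_sample); with O(~anonymize_memo) we get O(~approve_sample).
From O(~approve_sample) and premise 10, O(~approve_sample -> evacuate), we obtain O(evacuate).
Premise 3, O(escrow_receipt -> ~evacuate), contraposes to O(evacuate -> ~escrow_receipt); with O(evacuate) we get O(~escrow_receipt).
Premise 4 is O(~escrow_receipt -> adjourn_session); since O(~escrow_receipt), deontic closure gives O(adjourn_session).
So O(adjourn_session) holds — adjourn_session is obligatory. None of the other listed options is made obligatory by any chain of premises.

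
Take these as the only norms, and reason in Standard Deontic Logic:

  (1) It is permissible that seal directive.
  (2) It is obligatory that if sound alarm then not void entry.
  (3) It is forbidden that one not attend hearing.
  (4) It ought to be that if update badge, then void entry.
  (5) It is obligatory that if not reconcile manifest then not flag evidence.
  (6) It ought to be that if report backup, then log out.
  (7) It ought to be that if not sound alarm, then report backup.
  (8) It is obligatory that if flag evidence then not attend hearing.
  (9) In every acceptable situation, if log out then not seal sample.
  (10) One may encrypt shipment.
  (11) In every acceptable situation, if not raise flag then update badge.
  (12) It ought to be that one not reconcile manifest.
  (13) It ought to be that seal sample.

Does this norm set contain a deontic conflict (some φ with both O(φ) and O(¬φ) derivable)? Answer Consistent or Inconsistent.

Consistent

Premise 8 is O(flag_evidence → ¬attend_hearing), but O(flag_evidence) is not derivable from the premises, so it does not yield O(¬attend_hearing).
So O(¬attend_hearing) is not derivable, and the apparent clash with O(attend_hearing) does not arise.
A world satisfying every obligation exists (e.g. attend_hearing=true, encrypt_shipment=false, flag_evidence=false, log_out=false, raise_flag=true, reconcile_manifest=false, report_backup=false, seal_directive=false, seal_sample=true, sound_alarm=true, update_badge=false, void_entry=false); no atom is both obligatory and forbidden, so the set is consistent.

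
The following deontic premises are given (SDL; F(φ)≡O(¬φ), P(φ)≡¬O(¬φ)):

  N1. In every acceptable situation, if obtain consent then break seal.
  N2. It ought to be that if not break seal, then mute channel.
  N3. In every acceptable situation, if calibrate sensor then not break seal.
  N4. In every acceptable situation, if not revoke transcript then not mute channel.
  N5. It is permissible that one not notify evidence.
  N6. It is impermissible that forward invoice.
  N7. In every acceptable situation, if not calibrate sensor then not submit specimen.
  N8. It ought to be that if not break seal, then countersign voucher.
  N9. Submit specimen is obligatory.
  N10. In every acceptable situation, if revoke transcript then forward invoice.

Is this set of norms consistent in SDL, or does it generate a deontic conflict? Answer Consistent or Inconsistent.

Inconsistent

F(forward_invoice) at premise 6 means O(¬forward_invoice).
Premise 10 is O(revoke_transcript → forward_invoice); contrapositively O(¬forward_invoice → ¬revoke_transcript). Since O(¬forward_invoice) holds, K gives O(¬revoke_transcript).
With premise 4, O(¬revoke_transcript → ¬mute_channel), the K-axiom yields O(¬mute_channel).
The contrapositive of premise 2 (O(¬break_seal → mute_channel)) is O(¬mute_channel → break_seal), and O(¬mute_channel) is already established, so O(break_seal).
Premise 3 is O(calibrate_sensor → ¬break_seal); contrapositively O(break_seal → ¬calibrate_sensor). Since O(break_seal) holds, K gives O(¬calibrate_sensor).
From O(¬calibrate_sensor) and premise 7, O(¬calibrate_sensor → ¬submit_specimen), we obtain O(¬submit_specimen).
Yet premise 9 states O(submit_specimen).
We now have both O(¬submit_specimen) and O(submit_specimen) — submit_specimen is simultaneously obligatory and forbidden, violating the D-axiom.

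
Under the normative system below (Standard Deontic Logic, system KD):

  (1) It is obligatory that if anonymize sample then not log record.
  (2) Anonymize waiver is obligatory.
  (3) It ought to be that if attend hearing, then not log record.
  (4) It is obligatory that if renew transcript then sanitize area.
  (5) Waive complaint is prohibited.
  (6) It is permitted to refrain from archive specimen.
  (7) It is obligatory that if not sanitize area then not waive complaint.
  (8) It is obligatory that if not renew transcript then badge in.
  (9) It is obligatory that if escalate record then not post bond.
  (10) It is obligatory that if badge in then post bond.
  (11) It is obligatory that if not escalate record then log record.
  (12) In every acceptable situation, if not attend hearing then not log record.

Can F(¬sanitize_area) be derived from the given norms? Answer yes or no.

Yes

By case analysis on attend_hearing: premise 3 gives O(attend_hearing → ¬log_record) and premise 12 gives O(¬attend_hearing → ¬log_record), so O(¬log_record) either way.
Premise 11 is O(¬escalate_record → log_record); contrapositively O(¬log_record → escalate_record). Since O(¬log_record) holds, K gives O(escalate_record).
Premise 9 is O(escalate_record → ¬post_bond); since O(escalate_record), deontic closure gives O(¬post_bond).
Premise 10, O(badge_in → post_bond), contraposes to O(¬post_bond → ¬badge_in); with O(¬post_bond) we get O(¬badge_in).
The contrapositive of premise 8 (O(¬renew_transcript → badge_in)) is O(¬badge_in → renew_transcript), and O(¬badge_in) is already established, so O(renew_transcript).
With premise 4, O(renew_transcript → sanitize_area), the K-axiom yields O(sanitize_area).
Premises 1, 2, 5, 6, 7 do not contribute to this derivation.
So O(sanitize_area) holds, i.e. F(¬sanitize_area). The claim follows.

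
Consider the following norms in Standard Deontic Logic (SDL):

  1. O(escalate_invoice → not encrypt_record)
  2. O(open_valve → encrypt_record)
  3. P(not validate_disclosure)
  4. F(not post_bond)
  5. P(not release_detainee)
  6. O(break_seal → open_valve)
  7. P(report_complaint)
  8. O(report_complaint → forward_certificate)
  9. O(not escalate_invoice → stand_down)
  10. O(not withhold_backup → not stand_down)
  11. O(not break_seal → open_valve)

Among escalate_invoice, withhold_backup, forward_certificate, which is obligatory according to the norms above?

withhold_backup

Premises 11 and 6 cover both cases: O(not break_seal → open_valve) and O(break_seal → open_valve). Since not break_seal ∨ break_seal is a tautology, O(open_valve) follows.
Premise 2 is O(open_valve → encrypt_record); since O(open_valve), deontic closure gives O(encrypt_record).
The contrapositive of premise 1 (O(escalate_invoice → not encrypt_record)) is O(encrypt_record → not escalate_invoice), and O(encrypt_record) is already established, so O(not escalate_invoice).
Premise 9 is O(not escalate_invoice → stand_down); since O(not escalate_invoice), deontic closure gives O(stand_down).
The contrapositive of premise 10 (O(not withhold_backup → not stand_down)) is O(stand_down → withhold_backup), and O(stand_down) is already established, so O(withhold_backup).
So O(withhold_backup) holds — withhold_backup is obligatory. None of the other listed options is made obligatory by any chain of premises.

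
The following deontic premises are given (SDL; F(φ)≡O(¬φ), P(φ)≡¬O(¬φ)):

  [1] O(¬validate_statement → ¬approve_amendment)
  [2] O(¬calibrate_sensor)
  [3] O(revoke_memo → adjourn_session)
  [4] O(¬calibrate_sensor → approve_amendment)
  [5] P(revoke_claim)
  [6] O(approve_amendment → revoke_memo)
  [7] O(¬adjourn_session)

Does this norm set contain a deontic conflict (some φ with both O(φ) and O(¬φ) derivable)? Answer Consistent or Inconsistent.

Premise 7 gives O(¬adjourn_session).
Premise 3 is O(revoke_memo → adjourn_session); contrapositively O(¬adjourn_session → ¬revoke_memo). Since O(¬adjourn_session) holds, K gives O(¬revoke_memo).
Premise 6 is O(approve_amendment → revoke_memo); contrapositively O(¬revoke_memo → ¬approve_amendment). Since O(¬revoke_memo) holds, K gives O(¬approve_amendment).
Premise 4, O(¬calibrate_sensor → approve_amendment), contraposes to O(¬approve_amendment → calibrate_sensor); with O(¬approve_amendment) we get O(calibrate_sensor).
But premise 2 directly asserts O(¬calibrate_sensor).
We now have both O(calibrate_sensor) and O(¬calibrate_sensor) — calibrate_sensor is simultaneously obligatory and forbidden, violating the D-axiom.

Inconsistent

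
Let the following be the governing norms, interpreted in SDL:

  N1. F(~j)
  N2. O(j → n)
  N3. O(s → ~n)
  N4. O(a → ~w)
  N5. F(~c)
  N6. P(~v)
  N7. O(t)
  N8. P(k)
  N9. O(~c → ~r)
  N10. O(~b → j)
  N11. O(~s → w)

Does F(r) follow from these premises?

Premise 9 is O(~c → ~r), but O(~c) is not derivable from the premises, so it does not yield O(~r).
No other premise forces O(~r). An ideal world satisfying every premise can still have r true, so F(r) is not derivable.

No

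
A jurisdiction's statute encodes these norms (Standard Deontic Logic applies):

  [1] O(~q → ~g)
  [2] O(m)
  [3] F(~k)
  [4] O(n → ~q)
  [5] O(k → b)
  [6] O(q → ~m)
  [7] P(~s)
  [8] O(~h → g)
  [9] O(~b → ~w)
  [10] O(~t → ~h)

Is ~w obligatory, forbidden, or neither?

Neither

Premise 9 is O(~b → ~w), but O(~b) is not derivable from the premises, so it does not yield O(~w).
No premise or chain of K-axiom applications forces O(~w), and none forces O(w). So ~w is neither obligatory nor forbidden under these norms.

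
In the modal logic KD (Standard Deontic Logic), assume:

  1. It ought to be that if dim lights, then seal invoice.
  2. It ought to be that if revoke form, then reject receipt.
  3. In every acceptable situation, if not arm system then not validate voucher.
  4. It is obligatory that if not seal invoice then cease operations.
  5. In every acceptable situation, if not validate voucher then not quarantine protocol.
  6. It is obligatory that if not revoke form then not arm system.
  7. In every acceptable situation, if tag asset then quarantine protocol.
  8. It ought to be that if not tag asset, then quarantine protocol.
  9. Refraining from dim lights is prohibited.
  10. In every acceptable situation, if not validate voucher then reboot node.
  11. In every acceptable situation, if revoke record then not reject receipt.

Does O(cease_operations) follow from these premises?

No

Premise 4 is O(¬seal_invoice → cease_operations), but O(¬seal_invoice) is not derivable from the premises, so it does not yield O(cease_operations).
No other premise forces O(cease_operations). An ideal world satisfying every premise can still have cease_operations false, so O(cease_operations) is not derivable.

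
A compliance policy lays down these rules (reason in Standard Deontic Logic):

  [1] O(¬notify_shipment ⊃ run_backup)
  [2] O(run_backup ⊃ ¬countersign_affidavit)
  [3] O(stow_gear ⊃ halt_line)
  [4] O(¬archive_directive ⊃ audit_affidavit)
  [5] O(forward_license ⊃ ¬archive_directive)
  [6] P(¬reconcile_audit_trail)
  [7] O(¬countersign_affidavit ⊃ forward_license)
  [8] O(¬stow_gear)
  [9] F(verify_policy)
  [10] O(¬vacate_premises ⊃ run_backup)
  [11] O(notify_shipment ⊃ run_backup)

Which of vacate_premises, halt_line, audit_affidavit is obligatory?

audit_affidavit

Premises 1 and 11 cover both cases: O(¬notify_shipment ⊃ run_backup) and O(notify_shipment ⊃ run_backup). Since ¬notify_shipment ∨ notify_shipment is a tautology, O(run_backup) follows.
Applying K to premise 2 (O(run_backup ⊃ ¬countersign_affidavit)) and O(run_backup) yields O(¬countersign_affidavit).
From O(¬countersign_affidavit) and premise 7, O(¬countersign_affidavit ⊃ forward_license), we obtain O(forward_license).
Applying K to premise 5 (O(forward_license ⊃ ¬archive_directive)) and O(forward_license) yields O(¬archive_directive).
Premise 4 is O(¬archive_directive ⊃ audit_affidavit); since O(¬archive_directive), deontic closure gives O(audit_affidavit).
So O(audit_affidavit) holds — audit_affidavit is obligatory. None of the other listed options is made obligatory by any chain of premises.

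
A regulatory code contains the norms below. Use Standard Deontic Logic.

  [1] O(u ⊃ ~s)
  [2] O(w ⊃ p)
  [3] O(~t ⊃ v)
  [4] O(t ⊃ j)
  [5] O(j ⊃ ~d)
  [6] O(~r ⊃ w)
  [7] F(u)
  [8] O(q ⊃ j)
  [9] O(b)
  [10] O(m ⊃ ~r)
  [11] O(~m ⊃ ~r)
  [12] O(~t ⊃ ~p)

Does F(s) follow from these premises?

No

Premise 1 is O(u ⊃ ~s), but O(u) is not derivable from the premises, so it does not yield O(~s).
No other premise forces O(~s). An ideal world satisfying every premise can still have s true, so F(s) is not derivable.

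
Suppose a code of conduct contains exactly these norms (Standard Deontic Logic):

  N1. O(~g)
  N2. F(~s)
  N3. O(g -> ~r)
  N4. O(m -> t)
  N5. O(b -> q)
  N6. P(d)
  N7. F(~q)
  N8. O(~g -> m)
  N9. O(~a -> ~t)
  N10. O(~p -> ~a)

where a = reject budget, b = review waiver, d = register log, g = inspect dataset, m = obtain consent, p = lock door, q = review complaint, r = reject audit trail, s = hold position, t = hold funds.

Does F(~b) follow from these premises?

No

Premise 5 is O(b -> q); even if O(q) held, inferring O(b) would be affirming the consequent — invalid.
No other premise forces O(b). An ideal world satisfying every premise can still have ~b true, so F(~b) is not derivable.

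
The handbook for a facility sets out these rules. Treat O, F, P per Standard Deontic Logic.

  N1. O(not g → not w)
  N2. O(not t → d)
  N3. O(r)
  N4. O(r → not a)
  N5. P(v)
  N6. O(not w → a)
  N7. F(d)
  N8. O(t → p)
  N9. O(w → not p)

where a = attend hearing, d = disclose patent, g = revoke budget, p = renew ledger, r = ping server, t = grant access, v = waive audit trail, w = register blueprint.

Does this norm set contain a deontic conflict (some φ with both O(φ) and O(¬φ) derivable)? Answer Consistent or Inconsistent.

Inconsistent

Premise 7 is F(d), i.e. O(not d).
Premise 2 is O(not t → d); contrapositively O(not d → t). Since O(not d) holds, K gives O(t).
With premise 8, O(t → p), the K-axiom yields O(p).
The contrapositive of premise 9 (O(w → not p)) is O(p → not w), and O(p) is already established, so O(not w).
Premise 6 is O(not w → a); since O(not w), deontic closure gives O(a).
The contrapositive of premise 4 (O(r → not a)) is O(a → not r), and O(a) is already established, so O(not r).
However, premise 3 gives O(r).
We now have both O(not r) and O(r) — r is simultaneously obligatory and forbidden, violating the D-axiom.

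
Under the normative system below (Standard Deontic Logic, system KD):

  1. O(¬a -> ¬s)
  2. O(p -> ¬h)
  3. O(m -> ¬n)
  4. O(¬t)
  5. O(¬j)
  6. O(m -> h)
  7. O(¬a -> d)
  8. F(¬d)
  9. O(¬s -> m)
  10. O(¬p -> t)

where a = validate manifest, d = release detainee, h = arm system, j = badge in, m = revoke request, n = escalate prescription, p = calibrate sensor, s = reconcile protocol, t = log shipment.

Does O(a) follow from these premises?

From premise 4 we have O(¬t).
The contrapositive of premise 10 (O(¬p -> t)) is O(¬t -> p), and O(¬t) is already established, so O(p).
From O(p) and premise 2, O(p -> ¬h), we obtain O(¬h).
Premise 6, O(m -> h), contraposes to O(¬h -> ¬m); with O(¬h) we get O(¬m).
The contrapositive of premise 9 (O(¬s -> m)) is O(¬m -> s), and O(¬m) is already established, so O(s).
The contrapositive of premise 1 (O(¬a -> ¬s)) is O(s -> a), and O(s) is already established, so O(a).
Premises 3, 5, 7, 8 do not contribute to this derivation.
So O(a) follows.

Yes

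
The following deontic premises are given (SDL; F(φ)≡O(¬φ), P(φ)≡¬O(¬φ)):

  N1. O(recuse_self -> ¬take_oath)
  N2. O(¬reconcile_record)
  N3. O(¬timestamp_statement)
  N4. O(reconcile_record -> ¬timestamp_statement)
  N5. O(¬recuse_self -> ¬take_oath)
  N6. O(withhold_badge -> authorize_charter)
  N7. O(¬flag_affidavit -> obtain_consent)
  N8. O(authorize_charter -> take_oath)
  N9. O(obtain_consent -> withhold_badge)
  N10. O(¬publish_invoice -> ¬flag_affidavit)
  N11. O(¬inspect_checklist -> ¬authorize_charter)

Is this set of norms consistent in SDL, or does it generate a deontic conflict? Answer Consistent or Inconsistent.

Consistent

Premise 4 is O(reconcile_record -> ¬timestamp_statement); even if O(¬timestamp_statement) held, inferring O(reconcile_record) would be affirming the consequent — invalid.
So O(reconcile_record) is not derivable, and the apparent clash with O(¬reconcile_record) does not arise.
A world satisfying every obligation exists (e.g. authorize_charter=false, flag_affidavit=true, inspect_checklist=false, obtain_consent=false, publish_invoice=true, reconcile_record=false, recuse_self=false, take_oath=false, timestamp_statement=false, withhold_badge=false); no atom is both obligatory and forbidden, so the set is consistent.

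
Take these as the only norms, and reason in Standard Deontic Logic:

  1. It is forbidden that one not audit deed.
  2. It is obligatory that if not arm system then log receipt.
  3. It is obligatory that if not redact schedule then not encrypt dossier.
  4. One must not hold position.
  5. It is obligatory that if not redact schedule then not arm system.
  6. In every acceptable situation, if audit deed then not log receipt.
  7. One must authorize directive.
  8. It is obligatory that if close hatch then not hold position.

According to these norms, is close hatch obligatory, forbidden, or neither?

Premise 8 is O(close_hatch → ¬hold_position); even if O(¬hold_position) held, inferring O(close_hatch) would be affirming the consequent — invalid.
No premise or chain of K-axiom applications forces O(close_hatch), and none forces O(¬close_hatch). So close_hatch is neither obligatory nor forbidden under these norms.

Neither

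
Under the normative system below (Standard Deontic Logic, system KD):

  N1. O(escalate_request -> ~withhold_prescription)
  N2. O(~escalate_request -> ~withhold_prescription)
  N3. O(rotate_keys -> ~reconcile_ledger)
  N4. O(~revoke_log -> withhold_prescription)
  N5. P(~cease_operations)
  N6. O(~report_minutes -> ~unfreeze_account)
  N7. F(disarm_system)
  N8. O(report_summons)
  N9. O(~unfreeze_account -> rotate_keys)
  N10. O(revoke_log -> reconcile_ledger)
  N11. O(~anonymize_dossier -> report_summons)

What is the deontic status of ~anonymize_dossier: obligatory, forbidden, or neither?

Neither

Premise 11 is O(~anonymize_dossier -> report_summons); even if O(report_summons) held, inferring O(~anonymize_dossier) would be affirming the consequent — invalid.
No premise or chain of K-axiom applications forces O(~anonymize_dossier), and none forces O(anonymize_dossier). So ~anonymize_dossier is neither obligatory nor forbidden under these norms.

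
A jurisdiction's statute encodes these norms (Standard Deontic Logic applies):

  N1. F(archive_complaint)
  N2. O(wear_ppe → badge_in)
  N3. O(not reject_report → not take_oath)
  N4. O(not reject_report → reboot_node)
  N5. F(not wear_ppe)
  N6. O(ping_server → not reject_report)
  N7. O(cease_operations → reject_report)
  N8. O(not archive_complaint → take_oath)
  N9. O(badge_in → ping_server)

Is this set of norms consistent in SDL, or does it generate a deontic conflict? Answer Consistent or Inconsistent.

Inconsistent

Premise 1 is F(archive_complaint), i.e. O(not archive_complaint).
Premise 8 is O(not archive_complaint → take_oath); since O(not archive_complaint), deontic closure gives O(take_oath).
The contrapositive of premise 3 (O(not reject_report → not take_oath)) is O(take_oath → reject_report), and O(take_oath) is already established, so O(reject_report).
Premise 6, O(ping_server → not reject_report), contraposes to O(reject_report → not ping_server); with O(reject_report) we get O(not ping_server).
Premise 9 is O(badge_in → ping_server); contrapositively O(not ping_server → not badge_in). Since O(not ping_server) holds, K gives O(not badge_in).
The contrapositive of premise 2 (O(wear_ppe → badge_in)) is O(not badge_in → not wear_ppe), and O(not badge_in) is already established, so O(not wear_ppe).
But premise 5, F(not wear_ppe), means O(wear_ppe).
We now have both O(not wear_ppe) and O(wear_ppe) — wear_ppe is simultaneously obligatory and forbidden, violating the D-axiom.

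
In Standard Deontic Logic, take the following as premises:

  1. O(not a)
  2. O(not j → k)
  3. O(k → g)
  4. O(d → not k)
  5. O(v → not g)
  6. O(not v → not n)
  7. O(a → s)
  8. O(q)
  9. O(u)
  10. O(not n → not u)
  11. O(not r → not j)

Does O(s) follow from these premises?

Premise 7 is O(a → s), but O(a) is not derivable from the premises, so it does not yield O(s).
No other premise forces O(s). An ideal world satisfying every premise can still have s false, so O(s) is not derivable.

No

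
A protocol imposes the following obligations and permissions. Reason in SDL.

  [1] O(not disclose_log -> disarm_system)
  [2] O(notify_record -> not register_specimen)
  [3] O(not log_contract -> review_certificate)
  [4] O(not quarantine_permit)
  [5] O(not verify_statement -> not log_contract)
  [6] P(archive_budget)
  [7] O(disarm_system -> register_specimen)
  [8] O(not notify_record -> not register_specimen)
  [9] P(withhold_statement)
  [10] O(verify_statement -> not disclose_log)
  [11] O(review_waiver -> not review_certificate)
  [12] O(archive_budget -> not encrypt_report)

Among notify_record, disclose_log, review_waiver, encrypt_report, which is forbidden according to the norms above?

Premises 2 and 8 are O(notify_record -> not register_specimen) and O(not notify_record -> not register_specimen); every ideal world satisfies notify_record or not notify_record, so in either case not register_specimen holds — hence O(not register_specimen).
The contrapositive of premise 7 (O(disarm_system -> register_specimen)) is O(not register_specimen -> not disarm_system), and O(not register_specimen) is already established, so O(not disarm_system).
Premise 1, O(not disclose_log -> disarm_system), contraposes to O(not disarm_system -> disclose_log); with O(not disarm_system) we get O(disclose_log).
Premise 10 is O(verify_statement -> not disclose_log); contrapositively O(disclose_log -> not verify_statement). Since O(disclose_log) holds, K gives O(not verify_statement).
With premise 5, O(not verify_statement -> not log_contract), the K-axiom yields O(not log_contract).
From O(not log_contract) and premise 3, O(not log_contract -> review_certificate), we obtain O(review_certificate).
Premise 11, O(review_waiver -> not review_certificate), contraposes to O(review_certificate -> not review_waiver); with O(review_certificate) we get O(not review_waiver).
So O(not review_waiver) holds, i.e. review_waiver is forbidden. None of the other listed options is forbidden under the premises.

review_waiver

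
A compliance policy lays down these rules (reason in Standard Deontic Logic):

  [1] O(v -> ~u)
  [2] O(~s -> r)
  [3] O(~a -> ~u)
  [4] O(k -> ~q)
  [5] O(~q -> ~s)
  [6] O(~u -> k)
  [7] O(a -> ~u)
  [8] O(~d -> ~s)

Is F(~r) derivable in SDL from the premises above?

Yes

Premises 7 and 3 are O(a -> ~u) and O(~a -> ~u); every ideal world satisfies a or ~a, so in either case ~u holds — hence O(~u).
Premise 6 is O(~u -> k); since O(~u), deontic closure gives O(k).
From O(k) and premise 4, O(k -> ~q), we obtain O(~q).
With premise 5, O(~q -> ~s), the K-axiom yields O(~s).
Premise 2 is O(~s -> r); since O(~s), deontic closure gives O(r).
Premises 1, 8 do not contribute to this derivation.
So O(r) holds, i.e. F(~r). The claim follows.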